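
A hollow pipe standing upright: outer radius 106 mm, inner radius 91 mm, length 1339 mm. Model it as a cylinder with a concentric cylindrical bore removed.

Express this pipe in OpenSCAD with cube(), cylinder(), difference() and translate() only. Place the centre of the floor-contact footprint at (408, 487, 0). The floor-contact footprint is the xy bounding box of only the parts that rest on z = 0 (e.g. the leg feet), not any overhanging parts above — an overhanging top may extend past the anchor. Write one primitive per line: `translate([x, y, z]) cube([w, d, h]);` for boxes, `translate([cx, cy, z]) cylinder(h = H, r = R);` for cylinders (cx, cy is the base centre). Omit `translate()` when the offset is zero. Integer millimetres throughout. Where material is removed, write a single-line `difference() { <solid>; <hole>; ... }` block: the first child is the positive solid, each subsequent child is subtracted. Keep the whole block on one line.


difference() { translate([408, 487, 0]) cylinder(h = 1339, r = 106); translate([408, 487, 0]) cylinder(h = 1339, r = 91); }


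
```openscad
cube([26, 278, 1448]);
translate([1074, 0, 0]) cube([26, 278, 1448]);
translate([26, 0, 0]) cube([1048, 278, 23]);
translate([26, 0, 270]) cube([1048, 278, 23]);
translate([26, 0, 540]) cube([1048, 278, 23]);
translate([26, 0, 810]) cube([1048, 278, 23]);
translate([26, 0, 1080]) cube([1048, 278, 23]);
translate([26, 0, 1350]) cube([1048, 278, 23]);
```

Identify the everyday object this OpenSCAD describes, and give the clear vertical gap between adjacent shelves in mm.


A bookshelf. The clear shelf gap is 247 mm.

Two tall side panels with 6 horizontal boards between them — a bookshelf. The first two shelf undersides are at z = 0 and z = 270; with shelf thickness 23, the clear gap is 270 − 0 − 23 = 247 mm.


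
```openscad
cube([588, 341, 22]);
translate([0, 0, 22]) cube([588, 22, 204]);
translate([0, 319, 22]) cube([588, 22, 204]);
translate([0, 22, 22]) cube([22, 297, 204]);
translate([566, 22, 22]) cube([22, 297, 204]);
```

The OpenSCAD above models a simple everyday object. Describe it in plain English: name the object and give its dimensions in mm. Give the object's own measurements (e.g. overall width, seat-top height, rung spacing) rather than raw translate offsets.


An open-topped rectangular box: outside dimensions 588×341×226 mm, with a uniform wall and base thickness of 22 mm. The base is a full 588×341 slab on the floor; four walls sit on top of the base. The front and back walls (the −y and +y sides) span the full width; the two side walls fit between them.


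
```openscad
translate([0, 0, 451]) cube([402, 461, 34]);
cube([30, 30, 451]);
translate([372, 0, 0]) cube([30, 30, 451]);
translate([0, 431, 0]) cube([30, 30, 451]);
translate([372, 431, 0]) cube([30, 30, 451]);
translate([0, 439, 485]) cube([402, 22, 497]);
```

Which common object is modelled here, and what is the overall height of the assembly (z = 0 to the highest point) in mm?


A chair. The overall height is 982 mm.

A slab on four corner posts with a tall panel at the back — a chair. The seat slab sits at z = 451 with thickness 34, and the 497 mm backrest starts at the seat top, so the overall height is 451 + 34 + 497 = 982 mm.


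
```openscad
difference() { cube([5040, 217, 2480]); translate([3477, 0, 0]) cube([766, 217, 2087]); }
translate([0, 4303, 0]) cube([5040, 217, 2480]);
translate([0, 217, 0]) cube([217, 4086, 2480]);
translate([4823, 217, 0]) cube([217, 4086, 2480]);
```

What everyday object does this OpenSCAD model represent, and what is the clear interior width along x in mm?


A single room. The interior width is 4606 mm.

Four walls enclosing a rectangle with a door in the front wall — a room. Outside width 5040 minus two 217 mm walls gives 4606 mm.


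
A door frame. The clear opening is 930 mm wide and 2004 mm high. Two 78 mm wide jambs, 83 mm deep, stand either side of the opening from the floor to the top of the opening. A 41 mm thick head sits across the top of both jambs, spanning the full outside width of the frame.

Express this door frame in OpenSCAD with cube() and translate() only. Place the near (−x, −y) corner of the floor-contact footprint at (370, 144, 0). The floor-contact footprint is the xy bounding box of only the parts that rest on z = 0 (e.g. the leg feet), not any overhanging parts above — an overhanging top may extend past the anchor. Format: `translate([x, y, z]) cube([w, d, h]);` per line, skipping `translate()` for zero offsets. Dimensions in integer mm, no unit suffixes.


translate([370, 144, 0]) cube([78, 83, 2004]);
translate([1378, 144, 0]) cube([78, 83, 2004]);
translate([370, 144, 2004]) cube([1086, 83, 41]);


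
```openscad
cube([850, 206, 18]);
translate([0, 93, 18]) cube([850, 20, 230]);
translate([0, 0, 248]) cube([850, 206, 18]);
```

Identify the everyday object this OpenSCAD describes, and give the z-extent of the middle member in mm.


An I-beam. The web height is 230 mm.

Two wide flanges with a thin centred web — an I-beam. Overall 266 mm minus two 18 mm flanges gives a web of 266 − 2·18 = 230 mm.


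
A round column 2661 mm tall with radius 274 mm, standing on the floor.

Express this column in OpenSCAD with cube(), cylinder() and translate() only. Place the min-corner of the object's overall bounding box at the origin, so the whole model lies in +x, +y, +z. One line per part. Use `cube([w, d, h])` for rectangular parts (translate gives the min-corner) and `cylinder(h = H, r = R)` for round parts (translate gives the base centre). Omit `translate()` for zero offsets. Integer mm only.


translate([274, 274, 0]) cylinder(h = 2661, r = 274);


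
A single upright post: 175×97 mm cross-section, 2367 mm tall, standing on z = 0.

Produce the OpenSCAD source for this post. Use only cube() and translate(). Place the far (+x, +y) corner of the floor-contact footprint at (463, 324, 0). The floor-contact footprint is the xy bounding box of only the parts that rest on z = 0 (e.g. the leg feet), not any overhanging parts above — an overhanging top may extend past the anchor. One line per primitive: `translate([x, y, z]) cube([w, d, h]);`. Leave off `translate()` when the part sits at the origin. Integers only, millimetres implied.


translate([288, 227, 0]) cube([175, 97, 2367]);


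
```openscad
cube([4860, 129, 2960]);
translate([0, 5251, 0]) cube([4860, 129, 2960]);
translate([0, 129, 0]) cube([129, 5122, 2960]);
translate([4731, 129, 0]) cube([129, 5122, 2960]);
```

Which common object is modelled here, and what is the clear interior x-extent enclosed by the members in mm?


A house (or room) frame. The interior width is 4602 mm.

Four 2960 mm walls enclosing a rectangle with no floor or roof — a room or house frame. Outside width is 4860 mm and wall thickness is 129 mm, so the interior width is 4860 − 2 × 129 = 4602 mm.


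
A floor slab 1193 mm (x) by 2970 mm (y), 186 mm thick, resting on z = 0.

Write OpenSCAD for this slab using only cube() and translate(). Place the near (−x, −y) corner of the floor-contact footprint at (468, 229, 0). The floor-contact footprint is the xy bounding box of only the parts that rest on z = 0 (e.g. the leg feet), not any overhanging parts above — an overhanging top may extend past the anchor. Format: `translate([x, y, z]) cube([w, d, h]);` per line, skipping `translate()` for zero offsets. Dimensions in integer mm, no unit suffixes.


translate([468, 229, 0]) cube([1193, 2970, 186]);


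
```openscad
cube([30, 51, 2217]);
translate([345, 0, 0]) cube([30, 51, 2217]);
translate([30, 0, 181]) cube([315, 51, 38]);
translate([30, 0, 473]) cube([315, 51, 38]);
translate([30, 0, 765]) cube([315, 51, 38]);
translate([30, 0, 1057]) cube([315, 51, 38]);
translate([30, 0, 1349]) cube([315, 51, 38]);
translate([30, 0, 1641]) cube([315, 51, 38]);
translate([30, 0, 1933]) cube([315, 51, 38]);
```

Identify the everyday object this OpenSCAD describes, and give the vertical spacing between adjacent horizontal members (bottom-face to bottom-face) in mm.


A ladder. The rung spacing is 292 mm.

Two tall 30×51 posts with 7 short bars between them — a ladder. Adjacent rungs sit at z = 181 and z = 473, so the spacing is 473 − 181 = 292 mm.


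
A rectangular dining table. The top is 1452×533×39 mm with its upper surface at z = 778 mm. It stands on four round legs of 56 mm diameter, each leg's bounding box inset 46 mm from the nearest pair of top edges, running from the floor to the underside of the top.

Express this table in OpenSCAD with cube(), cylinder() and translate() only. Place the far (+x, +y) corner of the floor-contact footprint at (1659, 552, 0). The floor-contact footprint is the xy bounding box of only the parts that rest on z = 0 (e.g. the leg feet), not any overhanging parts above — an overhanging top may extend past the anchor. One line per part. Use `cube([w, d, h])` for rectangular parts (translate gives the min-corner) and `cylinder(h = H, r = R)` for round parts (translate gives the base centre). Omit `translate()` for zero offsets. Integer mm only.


translate([253, 65, 739]) cube([1452, 533, 39]);
translate([327, 139, 0]) cylinder(h = 739, r = 28);
translate([1631, 139, 0]) cylinder(h = 739, r = 28);
translate([327, 524, 0]) cylinder(h = 739, r = 28);
translate([1631, 524, 0]) cylinder(h = 739, r = 28);


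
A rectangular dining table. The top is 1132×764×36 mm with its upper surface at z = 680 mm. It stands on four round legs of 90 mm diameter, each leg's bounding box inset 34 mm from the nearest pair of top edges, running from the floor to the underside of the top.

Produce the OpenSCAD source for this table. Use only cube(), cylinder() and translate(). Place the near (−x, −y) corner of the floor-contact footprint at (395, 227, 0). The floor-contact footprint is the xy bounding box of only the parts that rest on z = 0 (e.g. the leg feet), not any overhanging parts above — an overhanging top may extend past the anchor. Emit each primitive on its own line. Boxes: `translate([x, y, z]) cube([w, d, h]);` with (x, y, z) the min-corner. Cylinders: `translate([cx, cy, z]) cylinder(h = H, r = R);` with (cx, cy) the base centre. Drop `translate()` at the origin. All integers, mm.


// leg_h = 680 - 36 = 644
translate([361, 193, 644]) cube([1132, 764, 36]);
translate([440, 272, 0]) cylinder(h = 644, r = 45);
translate([1414, 272, 0]) cylinder(h = 644, r = 45);
translate([440, 878, 0]) cylinder(h = 644, r = 45);
translate([1414, 878, 0]) cylinder(h = 644, r = 45);


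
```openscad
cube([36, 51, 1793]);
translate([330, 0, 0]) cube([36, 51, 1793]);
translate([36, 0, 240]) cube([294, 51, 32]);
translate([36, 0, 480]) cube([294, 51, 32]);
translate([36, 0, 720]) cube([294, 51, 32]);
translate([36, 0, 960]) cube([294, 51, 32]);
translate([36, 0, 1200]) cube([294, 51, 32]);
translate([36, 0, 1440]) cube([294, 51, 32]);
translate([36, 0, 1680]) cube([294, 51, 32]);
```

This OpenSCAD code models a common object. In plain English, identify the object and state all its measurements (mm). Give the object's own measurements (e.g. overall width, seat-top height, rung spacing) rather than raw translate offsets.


A straight ladder. Two 36×51 mm vertical rails, 1793 mm tall, stand 366 mm apart (outside-to-outside) with their front faces coplanar on the −y side. 7 rungs, each 51 mm deep and 32 mm tall, span between the inner faces of the rails, front faces flush with the rails. The lowest rung's underside is at z = 240 mm and rungs are spaced 240 mm apart (underside to underside).


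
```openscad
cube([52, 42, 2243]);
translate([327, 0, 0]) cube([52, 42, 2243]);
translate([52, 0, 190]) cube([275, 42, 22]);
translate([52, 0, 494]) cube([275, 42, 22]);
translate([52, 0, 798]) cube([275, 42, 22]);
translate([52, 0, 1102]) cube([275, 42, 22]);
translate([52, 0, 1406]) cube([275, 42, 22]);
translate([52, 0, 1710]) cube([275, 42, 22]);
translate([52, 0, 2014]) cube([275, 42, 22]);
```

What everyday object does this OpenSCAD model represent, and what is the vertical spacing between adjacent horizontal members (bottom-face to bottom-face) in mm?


A ladder. The rung spacing is 304 mm.

Two tall 52×42 posts with 7 short bars between them — a ladder. Adjacent rungs sit at z = 190 and z = 494, so the spacing is 494 − 190 = 304 mm.


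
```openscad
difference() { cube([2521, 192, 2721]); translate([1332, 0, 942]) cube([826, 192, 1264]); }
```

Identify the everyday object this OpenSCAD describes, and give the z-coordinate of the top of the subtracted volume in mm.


A wall with a window opening. The window head height is 2206 mm.

A wall with a rectangular opening subtracted — a window. Sill at z = 942, opening 1264 mm tall, so the head is at 942 + 1264 = 2206 mm.


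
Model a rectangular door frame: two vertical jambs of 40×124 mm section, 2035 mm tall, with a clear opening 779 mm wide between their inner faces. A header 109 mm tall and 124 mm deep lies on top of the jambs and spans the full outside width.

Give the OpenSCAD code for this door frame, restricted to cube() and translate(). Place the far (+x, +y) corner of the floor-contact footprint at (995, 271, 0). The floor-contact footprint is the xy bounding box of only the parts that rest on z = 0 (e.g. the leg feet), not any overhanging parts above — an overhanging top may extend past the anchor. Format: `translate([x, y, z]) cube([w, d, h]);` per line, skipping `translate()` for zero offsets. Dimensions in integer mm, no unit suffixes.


translate([136, 147, 0]) cube([40, 124, 2035]);
translate([955, 147, 0]) cube([40, 124, 2035]);
translate([136, 147, 2035]) cube([859, 124, 109]);


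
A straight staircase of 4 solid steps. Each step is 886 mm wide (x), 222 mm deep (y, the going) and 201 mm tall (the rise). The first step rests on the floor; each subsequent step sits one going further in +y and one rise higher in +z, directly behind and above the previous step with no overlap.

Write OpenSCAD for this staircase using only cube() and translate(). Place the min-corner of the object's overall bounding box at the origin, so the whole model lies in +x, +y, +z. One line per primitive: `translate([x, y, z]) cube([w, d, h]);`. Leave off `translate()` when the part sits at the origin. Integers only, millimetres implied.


cube([886, 222, 201]);
translate([0, 222, 201]) cube([886, 222, 201]);
translate([0, 444, 402]) cube([886, 222, 201]);
translate([0, 666, 603]) cube([886, 222, 201]);


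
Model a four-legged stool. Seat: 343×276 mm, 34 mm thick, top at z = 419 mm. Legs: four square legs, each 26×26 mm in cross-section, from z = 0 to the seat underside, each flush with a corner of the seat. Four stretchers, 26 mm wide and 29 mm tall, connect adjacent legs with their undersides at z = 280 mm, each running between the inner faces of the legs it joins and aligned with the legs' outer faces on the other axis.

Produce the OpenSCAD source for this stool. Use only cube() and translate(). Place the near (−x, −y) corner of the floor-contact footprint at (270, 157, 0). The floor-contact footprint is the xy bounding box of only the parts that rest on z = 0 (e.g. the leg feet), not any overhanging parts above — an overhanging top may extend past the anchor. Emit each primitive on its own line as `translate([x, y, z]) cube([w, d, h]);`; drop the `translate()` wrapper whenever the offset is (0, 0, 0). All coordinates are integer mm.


translate([270, 157, 385]) cube([343, 276, 34]);
translate([270, 157, 0]) cube([26, 26, 385]);
translate([587, 157, 0]) cube([26, 26, 385]);
translate([270, 407, 0]) cube([26, 26, 385]);
translate([587, 407, 0]) cube([26, 26, 385]);
translate([296, 157, 280]) cube([291, 26, 29]);
translate([296, 407, 280]) cube([291, 26, 29]);
translate([270, 183, 280]) cube([26, 224, 29]);
translate([587, 183, 280]) cube([26, 224, 29]);


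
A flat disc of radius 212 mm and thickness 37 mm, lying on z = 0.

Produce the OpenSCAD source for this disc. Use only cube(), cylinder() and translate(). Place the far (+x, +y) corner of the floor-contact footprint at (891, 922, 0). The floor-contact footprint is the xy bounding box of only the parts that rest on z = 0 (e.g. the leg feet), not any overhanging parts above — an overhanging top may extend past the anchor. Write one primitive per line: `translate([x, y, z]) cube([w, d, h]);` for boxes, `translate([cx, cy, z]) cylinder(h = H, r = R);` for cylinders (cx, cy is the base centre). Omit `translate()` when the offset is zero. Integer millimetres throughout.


translate([679, 710, 0]) cylinder(h = 37, r = 212);


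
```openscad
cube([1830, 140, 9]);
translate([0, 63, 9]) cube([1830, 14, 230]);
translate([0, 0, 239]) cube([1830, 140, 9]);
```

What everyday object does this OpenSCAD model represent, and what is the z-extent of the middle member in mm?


An I-beam. The web height is 230 mm.

Two wide flanges with a thin centred web — an I-beam. Overall 248 mm minus two 9 mm flanges gives a web of 248 − 2·9 = 230 mm.


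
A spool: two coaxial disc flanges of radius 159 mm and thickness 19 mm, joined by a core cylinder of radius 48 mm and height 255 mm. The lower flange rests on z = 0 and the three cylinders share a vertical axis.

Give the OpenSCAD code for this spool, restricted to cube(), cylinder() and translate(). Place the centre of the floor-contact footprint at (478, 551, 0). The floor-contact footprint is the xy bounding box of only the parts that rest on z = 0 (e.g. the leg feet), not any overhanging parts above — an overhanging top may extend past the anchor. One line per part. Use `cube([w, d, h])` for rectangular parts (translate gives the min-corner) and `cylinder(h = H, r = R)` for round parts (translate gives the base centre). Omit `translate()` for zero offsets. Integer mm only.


translate([478, 551, 0]) cylinder(h = 19, r = 159);
translate([478, 551, 19]) cylinder(h = 255, r = 48);
translate([478, 551, 274]) cylinder(h = 19, r = 159);


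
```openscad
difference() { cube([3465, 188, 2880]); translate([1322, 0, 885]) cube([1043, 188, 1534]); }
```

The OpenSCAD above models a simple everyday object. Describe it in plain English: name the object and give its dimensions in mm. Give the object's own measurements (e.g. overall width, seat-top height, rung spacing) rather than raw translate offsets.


A wall 3465 mm long (x), 188 mm thick (y), 2880 mm tall, with a rectangular window opening cut through it. The opening is 1043 mm wide and 1534 mm tall; its sill is at z = 885 mm and its near (−x) edge is 1322 mm from the wall's −x end. The opening passes through the full wall thickness.


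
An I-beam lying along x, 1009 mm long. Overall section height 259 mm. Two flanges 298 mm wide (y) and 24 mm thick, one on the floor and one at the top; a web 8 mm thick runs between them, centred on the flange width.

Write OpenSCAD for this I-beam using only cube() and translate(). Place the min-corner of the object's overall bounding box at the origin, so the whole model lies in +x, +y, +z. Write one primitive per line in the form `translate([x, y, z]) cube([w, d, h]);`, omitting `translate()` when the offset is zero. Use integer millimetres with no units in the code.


cube([1009, 298, 24]);
translate([0, 145, 24]) cube([1009, 8, 211]);
translate([0, 0, 235]) cube([1009, 298, 24]);


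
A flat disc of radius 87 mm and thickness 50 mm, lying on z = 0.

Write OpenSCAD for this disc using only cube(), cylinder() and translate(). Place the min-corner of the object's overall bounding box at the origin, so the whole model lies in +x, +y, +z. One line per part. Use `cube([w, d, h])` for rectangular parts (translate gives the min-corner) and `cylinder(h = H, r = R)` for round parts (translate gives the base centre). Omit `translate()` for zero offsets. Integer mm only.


translate([87, 87, 0]) cylinder(h = 50, r = 87);


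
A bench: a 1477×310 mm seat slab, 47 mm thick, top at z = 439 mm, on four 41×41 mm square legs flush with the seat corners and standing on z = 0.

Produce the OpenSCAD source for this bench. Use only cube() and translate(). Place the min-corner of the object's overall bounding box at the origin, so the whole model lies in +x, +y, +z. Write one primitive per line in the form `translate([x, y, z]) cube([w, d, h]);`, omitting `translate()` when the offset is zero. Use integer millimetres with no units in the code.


translate([0, 0, 392]) cube([1477, 310, 47]);
cube([41, 41, 392]);
translate([0, 269, 0]) cube([41, 41, 392]);
translate([1436, 0, 0]) cube([41, 41, 392]);
translate([1436, 269, 0]) cube([41, 41, 392]);


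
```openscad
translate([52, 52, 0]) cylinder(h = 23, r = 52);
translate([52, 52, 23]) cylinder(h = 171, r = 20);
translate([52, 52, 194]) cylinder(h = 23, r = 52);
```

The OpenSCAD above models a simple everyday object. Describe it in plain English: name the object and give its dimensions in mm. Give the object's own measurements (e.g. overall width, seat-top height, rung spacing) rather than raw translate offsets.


A spool: two coaxial disc flanges of radius 52 mm and thickness 23 mm, joined by a core cylinder of radius 20 mm and height 171 mm. The lower flange rests on z = 0 and the three cylinders share a vertical axis.


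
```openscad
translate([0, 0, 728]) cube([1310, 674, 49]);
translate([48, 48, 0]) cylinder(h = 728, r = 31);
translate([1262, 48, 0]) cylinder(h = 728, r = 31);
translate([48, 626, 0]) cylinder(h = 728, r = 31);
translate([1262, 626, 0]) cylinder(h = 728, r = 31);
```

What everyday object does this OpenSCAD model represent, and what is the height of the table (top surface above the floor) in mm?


A table. The table height is 777 mm.

A 1310×674×49 slab sits at z = 728 on four Ø62 mm round legs — a table. The top surface is at 728 + 49 = 777 mm.


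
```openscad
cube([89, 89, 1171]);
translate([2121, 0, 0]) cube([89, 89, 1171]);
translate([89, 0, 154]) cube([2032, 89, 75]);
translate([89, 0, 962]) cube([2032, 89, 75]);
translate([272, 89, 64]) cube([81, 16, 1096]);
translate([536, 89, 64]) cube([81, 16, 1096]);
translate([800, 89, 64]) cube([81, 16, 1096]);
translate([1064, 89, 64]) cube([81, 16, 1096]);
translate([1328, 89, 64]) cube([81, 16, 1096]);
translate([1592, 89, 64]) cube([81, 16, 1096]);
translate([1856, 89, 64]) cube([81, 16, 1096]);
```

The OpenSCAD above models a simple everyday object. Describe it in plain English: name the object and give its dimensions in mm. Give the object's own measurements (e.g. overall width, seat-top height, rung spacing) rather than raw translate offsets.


A fence section. Two 89×89 mm posts, 1171 mm tall, stand on the floor with a clear span of 2032 mm between their inner faces. Two horizontal rails of 89×75 mm section span the gap between the posts with their undersides at z = 154 mm and z = 962 mm, flush with the posts' −y face. 7 pickets, each 81 mm wide, 16 mm thick and 1096 mm tall, are fixed to the +y face of the rails with their bottoms at z = 64 mm, spaced across the span with a 183 mm gap after the −x post and between neighbouring pickets, with 184 mm left before the +x post.


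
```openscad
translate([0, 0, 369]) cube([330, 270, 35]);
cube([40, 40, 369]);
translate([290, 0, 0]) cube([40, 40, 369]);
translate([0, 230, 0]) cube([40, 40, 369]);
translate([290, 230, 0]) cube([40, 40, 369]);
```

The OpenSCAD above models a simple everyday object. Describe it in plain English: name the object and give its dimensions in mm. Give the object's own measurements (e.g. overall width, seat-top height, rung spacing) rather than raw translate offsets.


A simple wooden stool: a rectangular seat 330 mm (x) by 270 mm (y), 35 mm thick, top face at z = 404 mm, on four square legs, each 40×40 mm in cross-section. The legs rest on z = 0, each flush with a corner of the seat.


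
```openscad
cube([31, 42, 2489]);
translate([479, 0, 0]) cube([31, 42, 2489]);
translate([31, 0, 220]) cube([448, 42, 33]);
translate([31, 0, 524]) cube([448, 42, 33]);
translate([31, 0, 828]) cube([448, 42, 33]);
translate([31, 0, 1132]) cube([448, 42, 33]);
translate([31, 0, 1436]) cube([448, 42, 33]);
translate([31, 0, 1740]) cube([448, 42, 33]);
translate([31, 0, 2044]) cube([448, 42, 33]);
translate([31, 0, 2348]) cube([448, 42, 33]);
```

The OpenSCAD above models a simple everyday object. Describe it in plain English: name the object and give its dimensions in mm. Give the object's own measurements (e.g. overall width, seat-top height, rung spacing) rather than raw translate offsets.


A straight ladder. Two 31×42 mm vertical rails, 2489 mm tall, stand 510 mm apart (outside-to-outside) with their front faces coplanar on the −y side. 8 rungs, each 42 mm deep and 33 mm tall, span between the inner faces of the rails, front faces flush with the rails. The lowest rung's underside is at z = 220 mm and rungs are spaced 304 mm apart (underside to underside).


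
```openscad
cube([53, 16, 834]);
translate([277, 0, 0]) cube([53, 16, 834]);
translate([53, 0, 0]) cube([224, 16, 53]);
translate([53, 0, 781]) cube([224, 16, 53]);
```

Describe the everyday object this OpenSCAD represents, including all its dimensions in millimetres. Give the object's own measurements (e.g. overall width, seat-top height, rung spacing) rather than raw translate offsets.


A rectangular picture frame lying in the x–z plane (depth along y). The opening is 224 mm wide (x) by 728 mm tall (z), surrounded by a border 53 mm wide on all four sides. The frame is 16 mm deep and is made of two full-height vertical stiles with two horizontal rails fitted between them.


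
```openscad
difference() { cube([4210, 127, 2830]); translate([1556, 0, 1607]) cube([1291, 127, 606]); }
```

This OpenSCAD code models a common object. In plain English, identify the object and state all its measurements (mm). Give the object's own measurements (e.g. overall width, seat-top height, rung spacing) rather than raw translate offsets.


A wall 4210 mm long (x), 127 mm thick (y), 2830 mm tall, with a rectangular window opening cut through it. The opening is 1291 mm wide and 606 mm tall; its sill is at z = 1607 mm and its near (−x) edge is 1556 mm from the wall's −x end. The opening passes through the full wall thickness.


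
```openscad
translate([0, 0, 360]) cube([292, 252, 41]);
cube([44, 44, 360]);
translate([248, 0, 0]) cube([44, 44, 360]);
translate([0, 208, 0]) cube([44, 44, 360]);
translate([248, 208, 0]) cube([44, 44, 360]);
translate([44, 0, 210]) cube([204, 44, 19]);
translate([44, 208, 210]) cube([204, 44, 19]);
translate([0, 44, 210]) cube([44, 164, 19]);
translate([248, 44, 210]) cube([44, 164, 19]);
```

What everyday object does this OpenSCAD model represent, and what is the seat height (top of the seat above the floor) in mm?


A stool. The seat height is 401 mm.

A 292×252×41 slab at z = 360 on four corner posts — a stool. The seat top is 360 + 41 = 401 mm.


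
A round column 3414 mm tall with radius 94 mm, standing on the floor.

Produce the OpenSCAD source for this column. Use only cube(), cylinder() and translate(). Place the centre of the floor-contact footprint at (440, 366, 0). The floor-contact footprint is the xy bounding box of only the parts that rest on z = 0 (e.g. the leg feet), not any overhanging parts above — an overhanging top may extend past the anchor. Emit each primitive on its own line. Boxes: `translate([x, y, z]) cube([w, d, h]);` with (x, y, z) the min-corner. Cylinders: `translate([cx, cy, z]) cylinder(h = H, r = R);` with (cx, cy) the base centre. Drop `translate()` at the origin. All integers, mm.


translate([440, 366, 0]) cylinder(h = 3414, r = 94);


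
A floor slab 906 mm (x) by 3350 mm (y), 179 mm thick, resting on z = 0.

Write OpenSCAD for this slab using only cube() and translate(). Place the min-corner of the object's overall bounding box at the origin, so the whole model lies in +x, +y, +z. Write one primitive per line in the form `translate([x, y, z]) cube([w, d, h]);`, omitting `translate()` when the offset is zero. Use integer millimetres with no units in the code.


cube([906, 3350, 179]);


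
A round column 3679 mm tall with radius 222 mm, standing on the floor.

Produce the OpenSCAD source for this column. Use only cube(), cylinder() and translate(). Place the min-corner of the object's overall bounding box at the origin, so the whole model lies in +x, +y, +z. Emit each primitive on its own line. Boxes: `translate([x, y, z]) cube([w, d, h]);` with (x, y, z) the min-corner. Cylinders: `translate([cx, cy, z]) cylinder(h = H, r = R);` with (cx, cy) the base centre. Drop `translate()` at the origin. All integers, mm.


translate([222, 222, 0]) cylinder(h = 3679, r = 222);


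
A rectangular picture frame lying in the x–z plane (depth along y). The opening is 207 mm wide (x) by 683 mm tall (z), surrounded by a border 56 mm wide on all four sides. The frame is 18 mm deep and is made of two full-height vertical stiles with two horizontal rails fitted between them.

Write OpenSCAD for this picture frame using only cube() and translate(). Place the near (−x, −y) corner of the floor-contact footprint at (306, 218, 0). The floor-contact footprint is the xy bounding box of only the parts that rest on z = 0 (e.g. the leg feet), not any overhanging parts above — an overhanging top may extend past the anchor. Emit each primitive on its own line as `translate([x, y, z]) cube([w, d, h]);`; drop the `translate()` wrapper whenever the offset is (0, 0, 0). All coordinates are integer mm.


translate([306, 218, 0]) cube([56, 18, 795]);
translate([569, 218, 0]) cube([56, 18, 795]);
translate([362, 218, 0]) cube([207, 18, 56]);
translate([362, 218, 739]) cube([207, 18, 56]);


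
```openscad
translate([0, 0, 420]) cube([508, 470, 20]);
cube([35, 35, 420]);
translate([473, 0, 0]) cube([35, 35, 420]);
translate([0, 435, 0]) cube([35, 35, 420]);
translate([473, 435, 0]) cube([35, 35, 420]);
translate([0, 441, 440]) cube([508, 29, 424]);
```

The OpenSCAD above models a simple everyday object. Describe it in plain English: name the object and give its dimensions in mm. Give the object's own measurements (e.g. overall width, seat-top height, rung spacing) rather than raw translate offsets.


A chair. The seat is a 508×470×20 mm slab with its top at z = 440 mm, on four 35×35 mm corner legs (flush with the seat edges, standing on z = 0). A flat backrest 29 mm thick, 424 mm tall, spans the full seat width and rises from the seat top along its +y edge, rear face flush with the rear of the seat.


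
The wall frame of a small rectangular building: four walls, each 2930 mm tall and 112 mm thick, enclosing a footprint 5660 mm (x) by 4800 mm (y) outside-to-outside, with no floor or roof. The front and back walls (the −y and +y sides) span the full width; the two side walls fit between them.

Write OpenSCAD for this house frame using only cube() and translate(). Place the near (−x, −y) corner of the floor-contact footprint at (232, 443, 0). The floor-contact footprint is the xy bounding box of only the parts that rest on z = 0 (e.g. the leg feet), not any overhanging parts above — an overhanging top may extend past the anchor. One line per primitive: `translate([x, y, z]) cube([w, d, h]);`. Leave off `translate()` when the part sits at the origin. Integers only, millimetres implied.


translate([232, 443, 0]) cube([5660, 112, 2930]);
translate([232, 5131, 0]) cube([5660, 112, 2930]);
translate([232, 555, 0]) cube([112, 4576, 2930]);
translate([5780, 555, 0]) cube([112, 4576, 2930]);


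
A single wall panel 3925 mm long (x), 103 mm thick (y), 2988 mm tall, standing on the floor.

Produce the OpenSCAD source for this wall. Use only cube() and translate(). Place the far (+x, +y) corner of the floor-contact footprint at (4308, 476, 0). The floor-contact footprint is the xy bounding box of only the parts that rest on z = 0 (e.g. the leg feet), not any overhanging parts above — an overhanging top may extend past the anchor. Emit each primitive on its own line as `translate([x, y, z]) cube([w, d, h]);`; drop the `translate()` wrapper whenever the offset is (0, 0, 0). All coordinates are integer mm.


translate([383, 373, 0]) cube([3925, 103, 2988]);


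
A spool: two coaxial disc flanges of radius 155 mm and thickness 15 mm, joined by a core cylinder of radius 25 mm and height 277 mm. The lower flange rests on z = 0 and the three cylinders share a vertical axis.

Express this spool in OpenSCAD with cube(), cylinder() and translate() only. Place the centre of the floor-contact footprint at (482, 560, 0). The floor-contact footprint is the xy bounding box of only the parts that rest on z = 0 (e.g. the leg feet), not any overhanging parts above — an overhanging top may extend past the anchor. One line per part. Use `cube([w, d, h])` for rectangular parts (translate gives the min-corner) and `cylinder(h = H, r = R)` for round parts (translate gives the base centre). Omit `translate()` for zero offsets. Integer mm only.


translate([482, 560, 0]) cylinder(h = 15, r = 155);
translate([482, 560, 15]) cylinder(h = 277, r = 25);
translate([482, 560, 292]) cylinder(h = 15, r = 155);


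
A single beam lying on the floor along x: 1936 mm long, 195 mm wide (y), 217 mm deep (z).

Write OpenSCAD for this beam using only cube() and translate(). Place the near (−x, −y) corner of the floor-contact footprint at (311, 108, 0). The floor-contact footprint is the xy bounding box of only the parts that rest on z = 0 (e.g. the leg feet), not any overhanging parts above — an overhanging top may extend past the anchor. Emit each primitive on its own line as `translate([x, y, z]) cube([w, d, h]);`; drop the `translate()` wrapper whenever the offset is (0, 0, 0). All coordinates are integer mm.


translate([311, 108, 0]) cube([1936, 195, 217]);


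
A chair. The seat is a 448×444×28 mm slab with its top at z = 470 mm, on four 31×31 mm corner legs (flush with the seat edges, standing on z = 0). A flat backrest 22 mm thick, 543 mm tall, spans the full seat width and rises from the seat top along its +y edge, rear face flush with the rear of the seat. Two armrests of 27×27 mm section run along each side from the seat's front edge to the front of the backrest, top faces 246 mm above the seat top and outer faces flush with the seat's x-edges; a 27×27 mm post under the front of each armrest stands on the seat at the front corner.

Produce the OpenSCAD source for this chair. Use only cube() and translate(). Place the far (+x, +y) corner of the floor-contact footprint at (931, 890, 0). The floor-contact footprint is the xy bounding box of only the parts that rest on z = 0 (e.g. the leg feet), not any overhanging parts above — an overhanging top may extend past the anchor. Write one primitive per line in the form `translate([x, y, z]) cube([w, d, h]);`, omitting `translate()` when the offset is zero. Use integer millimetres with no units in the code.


// leg_h = 470 - 28 = 442
// arm post h = 246 - 27 = 219
translate([483, 446, 442]) cube([448, 444, 28]);
translate([483, 446, 0]) cube([31, 31, 442]);
translate([900, 446, 0]) cube([31, 31, 442]);
translate([483, 859, 0]) cube([31, 31, 442]);
translate([900, 859, 0]) cube([31, 31, 442]);
translate([483, 868, 470]) cube([448, 22, 543]);
translate([483, 446, 689]) cube([27, 422, 27]);
translate([904, 446, 689]) cube([27, 422, 27]);
translate([483, 446, 470]) cube([27, 27, 219]);
translate([904, 446, 470]) cube([27, 27, 219]);


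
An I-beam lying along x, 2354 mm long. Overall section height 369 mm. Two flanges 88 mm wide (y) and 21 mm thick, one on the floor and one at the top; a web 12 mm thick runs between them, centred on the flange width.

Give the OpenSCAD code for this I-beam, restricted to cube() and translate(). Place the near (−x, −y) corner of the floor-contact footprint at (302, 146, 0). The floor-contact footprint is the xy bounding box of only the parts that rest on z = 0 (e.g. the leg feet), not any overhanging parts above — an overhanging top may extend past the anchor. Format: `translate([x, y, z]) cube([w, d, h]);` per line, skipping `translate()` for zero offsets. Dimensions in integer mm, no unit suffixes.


translate([302, 146, 0]) cube([2354, 88, 21]);
translate([302, 184, 21]) cube([2354, 12, 327]);
translate([302, 146, 348]) cube([2354, 88, 21]);


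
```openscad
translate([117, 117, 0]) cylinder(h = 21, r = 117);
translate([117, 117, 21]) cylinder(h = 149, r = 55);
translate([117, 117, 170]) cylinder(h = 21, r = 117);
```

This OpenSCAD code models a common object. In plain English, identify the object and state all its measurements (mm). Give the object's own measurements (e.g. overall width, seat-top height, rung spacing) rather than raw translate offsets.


A spool: two coaxial disc flanges of radius 117 mm and thickness 21 mm, joined by a core cylinder of radius 55 mm and height 149 mm. The lower flange rests on z = 0 and the three cylinders share a vertical axis.


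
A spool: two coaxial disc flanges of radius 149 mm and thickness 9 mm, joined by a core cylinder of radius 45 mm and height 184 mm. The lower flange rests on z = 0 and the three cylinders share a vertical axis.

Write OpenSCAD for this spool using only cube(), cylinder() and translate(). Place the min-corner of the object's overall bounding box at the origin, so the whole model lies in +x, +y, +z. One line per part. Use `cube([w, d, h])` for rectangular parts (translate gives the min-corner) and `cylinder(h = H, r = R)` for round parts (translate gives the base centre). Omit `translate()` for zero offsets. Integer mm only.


translate([149, 149, 0]) cylinder(h = 9, r = 149);
translate([149, 149, 9]) cylinder(h = 184, r = 45);
translate([149, 149, 193]) cylinder(h = 9, r = 149);


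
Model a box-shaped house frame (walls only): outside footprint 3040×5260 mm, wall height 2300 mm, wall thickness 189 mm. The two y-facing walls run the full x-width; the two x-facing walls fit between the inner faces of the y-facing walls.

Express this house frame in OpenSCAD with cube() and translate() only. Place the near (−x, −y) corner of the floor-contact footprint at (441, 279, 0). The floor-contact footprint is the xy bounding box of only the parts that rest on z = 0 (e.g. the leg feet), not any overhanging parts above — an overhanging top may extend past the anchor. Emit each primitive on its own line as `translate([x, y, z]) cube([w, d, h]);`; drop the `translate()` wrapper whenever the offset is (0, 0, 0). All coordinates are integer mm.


translate([441, 279, 0]) cube([3040, 189, 2300]);
translate([441, 5350, 0]) cube([3040, 189, 2300]);
translate([441, 468, 0]) cube([189, 4882, 2300]);
translate([3292, 468, 0]) cube([189, 4882, 2300]);


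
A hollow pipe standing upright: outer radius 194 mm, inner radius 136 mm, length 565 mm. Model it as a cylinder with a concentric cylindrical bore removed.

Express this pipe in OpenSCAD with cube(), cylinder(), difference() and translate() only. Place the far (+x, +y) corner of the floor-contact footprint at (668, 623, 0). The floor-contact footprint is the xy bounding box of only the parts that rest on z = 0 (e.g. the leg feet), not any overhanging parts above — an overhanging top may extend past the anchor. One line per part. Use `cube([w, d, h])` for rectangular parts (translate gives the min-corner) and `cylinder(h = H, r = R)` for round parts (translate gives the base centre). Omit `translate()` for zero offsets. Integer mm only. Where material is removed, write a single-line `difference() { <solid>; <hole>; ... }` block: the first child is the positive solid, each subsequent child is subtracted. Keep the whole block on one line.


difference() { translate([474, 429, 0]) cylinder(h = 565, r = 194); translate([474, 429, 0]) cylinder(h = 565, r = 136); }


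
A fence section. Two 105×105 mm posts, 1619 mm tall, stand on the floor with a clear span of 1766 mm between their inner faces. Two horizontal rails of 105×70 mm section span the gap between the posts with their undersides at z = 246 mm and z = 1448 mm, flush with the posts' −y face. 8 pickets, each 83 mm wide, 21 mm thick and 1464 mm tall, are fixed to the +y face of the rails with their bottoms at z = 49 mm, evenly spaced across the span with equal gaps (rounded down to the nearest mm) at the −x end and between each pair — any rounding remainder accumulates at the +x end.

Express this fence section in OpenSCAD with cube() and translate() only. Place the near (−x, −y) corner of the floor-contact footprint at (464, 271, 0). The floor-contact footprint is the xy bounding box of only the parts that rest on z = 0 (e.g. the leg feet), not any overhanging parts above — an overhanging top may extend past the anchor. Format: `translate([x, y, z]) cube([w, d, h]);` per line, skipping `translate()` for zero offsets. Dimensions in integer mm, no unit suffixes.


translate([464, 271, 0]) cube([105, 105, 1619]);
translate([2335, 271, 0]) cube([105, 105, 1619]);
translate([569, 271, 246]) cube([1766, 105, 70]);
translate([569, 271, 1448]) cube([1766, 105, 70]);
translate([691, 376, 49]) cube([83, 21, 1464]);
translate([896, 376, 49]) cube([83, 21, 1464]);
translate([1101, 376, 49]) cube([83, 21, 1464]);
translate([1306, 376, 49]) cube([83, 21, 1464]);
translate([1511, 376, 49]) cube([83, 21, 1464]);
translate([1716, 376, 49]) cube([83, 21, 1464]);
translate([1921, 376, 49]) cube([83, 21, 1464]);
translate([2126, 376, 49]) cube([83, 21, 1464]);
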